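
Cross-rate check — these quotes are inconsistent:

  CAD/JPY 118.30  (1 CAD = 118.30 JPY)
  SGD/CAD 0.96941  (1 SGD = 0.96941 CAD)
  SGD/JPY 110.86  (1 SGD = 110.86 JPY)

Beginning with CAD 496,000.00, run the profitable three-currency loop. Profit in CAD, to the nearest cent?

Profitable loop is CAD → JPY → SGD → CAD:
CAD 496,000.00 × 118.30 = JPY 58,676,800
JPY 58,676,800 ÷ 110.86 = SGD 529,287.39
SGD 529,287.39 × 0.96941 = CAD 513,096.49
Profit = CAD 513,096.49 − CAD 496,000.00

Profit: CAD 17,096.49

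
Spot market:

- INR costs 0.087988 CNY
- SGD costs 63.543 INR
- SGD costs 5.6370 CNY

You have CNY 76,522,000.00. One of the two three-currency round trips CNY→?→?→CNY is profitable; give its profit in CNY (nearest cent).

Profit: CNY 629,288.94

Profitable loop is CNY → INR → SGD → CNY:
CNY 76,522,000.00 ÷ 0.087988 = INR 869,686,775.47
INR 869,686,775.47 ÷ 63.543 = SGD 13,686,586.65
SGD 13,686,586.65 × 5.6370 = CNY 77,151,288.94
Profit = CNY 77,151,288.94 − CNY 76,522,000.00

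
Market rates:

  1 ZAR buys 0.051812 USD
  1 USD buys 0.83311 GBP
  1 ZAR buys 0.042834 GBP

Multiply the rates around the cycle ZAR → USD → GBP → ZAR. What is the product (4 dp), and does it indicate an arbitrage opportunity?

Around ZAR → USD → GBP → ZAR: 1 × 0.051812 × 0.83311 ÷ 0.042834 = 1.007730
Product > 1; profitable direction is ZAR → USD → GBP → ZAR.

1.0077 (arbitrage exists)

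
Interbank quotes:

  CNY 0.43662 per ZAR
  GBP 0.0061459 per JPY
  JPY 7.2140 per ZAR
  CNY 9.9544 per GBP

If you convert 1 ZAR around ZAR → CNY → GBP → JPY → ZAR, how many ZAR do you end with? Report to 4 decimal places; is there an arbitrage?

0.9893 (arbitrage exists)

Around ZAR → CNY → GBP → JPY → ZAR: 1 × 0.43662 ÷ 9.9544 ÷ 0.0061459 ÷ 7.2140 = 0.989297
Product < 1; profitable direction is ZAR → JPY → GBP → CNY → ZAR.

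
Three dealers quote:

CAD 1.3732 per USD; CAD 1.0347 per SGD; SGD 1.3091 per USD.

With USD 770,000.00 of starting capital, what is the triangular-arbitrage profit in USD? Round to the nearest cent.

Profit: USD 10,615.64

Profitable loop is USD → CAD → SGD → USD:
USD 770,000.00 × 1.3732 = CAD 1,057,364.00
CAD 1,057,364.00 ÷ 1.0347 = SGD 1,021,903.93
SGD 1,021,903.93 ÷ 1.3091 = USD 780,615.64
Profit = USD 780,615.64 − USD 770,000.00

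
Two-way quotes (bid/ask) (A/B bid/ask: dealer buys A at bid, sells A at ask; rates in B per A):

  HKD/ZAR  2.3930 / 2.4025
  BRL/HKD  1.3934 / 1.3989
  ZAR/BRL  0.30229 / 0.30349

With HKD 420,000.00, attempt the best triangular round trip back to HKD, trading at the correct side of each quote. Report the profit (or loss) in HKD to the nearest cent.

Best loop HKD → ZAR → BRL → HKD:
HKD 420,000.00 × 2.3930 (sell HKD at bid) = ZAR 1,005,060.00
ZAR 1,005,060.00 × 0.30229 (sell ZAR at bid) = BRL 303,819.59
BRL 303,819.59 × 1.3934 (sell BRL at bid) = HKD 423,342.21

Net profit: HKD 3,342.21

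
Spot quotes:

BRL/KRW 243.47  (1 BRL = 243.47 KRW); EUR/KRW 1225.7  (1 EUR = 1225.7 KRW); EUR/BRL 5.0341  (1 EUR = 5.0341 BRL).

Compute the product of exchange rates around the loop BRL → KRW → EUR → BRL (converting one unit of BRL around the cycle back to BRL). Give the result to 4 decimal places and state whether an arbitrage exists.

1.0000 (no arbitrage)

Around BRL → KRW → EUR → BRL: 1 × 243.47 ÷ 1225.7 × 5.0341 = 0.999961
Product ≈ 1 (deviation 0.004%, within rounding noise).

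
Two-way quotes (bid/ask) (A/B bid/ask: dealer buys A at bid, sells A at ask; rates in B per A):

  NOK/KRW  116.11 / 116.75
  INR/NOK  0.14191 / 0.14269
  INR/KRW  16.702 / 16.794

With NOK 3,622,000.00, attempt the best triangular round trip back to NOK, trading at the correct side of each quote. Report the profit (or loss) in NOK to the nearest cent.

Net profit: NOK 9,336.53

Best loop NOK → INR → KRW → NOK:
NOK 3,622,000.00 ÷ 0.14269 (buy INR at ask) = INR 25,383,698.93
INR 25,383,698.93 × 16.702 (sell INR at bid) = KRW 423,958,539
KRW 423,958,539 ÷ 116.75 (buy NOK at ask) = NOK 3,631,336.53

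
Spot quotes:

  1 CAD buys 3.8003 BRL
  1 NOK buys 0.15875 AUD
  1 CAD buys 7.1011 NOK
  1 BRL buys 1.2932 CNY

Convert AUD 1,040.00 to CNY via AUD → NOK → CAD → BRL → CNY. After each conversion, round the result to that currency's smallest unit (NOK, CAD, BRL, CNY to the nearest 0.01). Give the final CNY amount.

CNY 4,533.96

AUD 1,040.00 ÷ 0.15875 = NOK 6,551.18
NOK 6,551.18 ÷ 7.1011 = CAD 922.56
CAD 922.56 × 3.8003 = BRL 3,506.00
BRL 3,506.00 × 1.2932 = CNY 4,533.96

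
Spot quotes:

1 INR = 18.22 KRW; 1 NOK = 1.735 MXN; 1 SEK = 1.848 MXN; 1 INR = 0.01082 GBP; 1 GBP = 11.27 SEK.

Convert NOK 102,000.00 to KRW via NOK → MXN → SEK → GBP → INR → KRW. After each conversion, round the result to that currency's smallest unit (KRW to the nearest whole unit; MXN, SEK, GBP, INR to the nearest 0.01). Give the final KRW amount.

NOK 102,000.00 × 1.735 = MXN 176,970.00
MXN 176,970.00 ÷ 1.848 = SEK 95,762.99
SEK 95,762.99 ÷ 11.27 = GBP 8,497.16
GBP 8,497.16 ÷ 0.01082 = INR 785,319.78
INR 785,319.78 × 18.22 = KRW 14,308,526

KRW 14,308,526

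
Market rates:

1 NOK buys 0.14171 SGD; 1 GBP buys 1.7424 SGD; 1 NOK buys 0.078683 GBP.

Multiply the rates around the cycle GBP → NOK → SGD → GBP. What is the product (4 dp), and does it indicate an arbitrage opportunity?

1.0336 (arbitrage exists)

Around GBP → NOK → SGD → GBP: 1 ÷ 0.078683 × 0.14171 ÷ 1.7424 = 1.033646
Product > 1; profitable direction is GBP → NOK → SGD → GBP.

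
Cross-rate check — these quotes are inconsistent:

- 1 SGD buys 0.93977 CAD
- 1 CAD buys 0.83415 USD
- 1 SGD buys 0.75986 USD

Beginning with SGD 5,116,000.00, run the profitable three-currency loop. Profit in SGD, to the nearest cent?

Profit: SGD 161,918.55

Profitable loop is SGD → CAD → USD → SGD:
SGD 5,116,000.00 × 0.93977 = CAD 4,807,863.32
CAD 4,807,863.32 × 0.83415 = USD 4,010,479.19
USD 4,010,479.19 ÷ 0.75986 = SGD 5,277,918.55
Profit = SGD 5,277,918.55 − SGD 5,116,000.00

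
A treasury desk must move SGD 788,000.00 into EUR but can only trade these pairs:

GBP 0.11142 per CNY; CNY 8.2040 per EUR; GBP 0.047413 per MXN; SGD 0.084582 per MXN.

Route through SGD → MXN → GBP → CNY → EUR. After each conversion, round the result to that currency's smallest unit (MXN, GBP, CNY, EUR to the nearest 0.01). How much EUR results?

SGD 788,000.00 ÷ 0.084582 = MXN 9,316,403.02
MXN 9,316,403.02 × 0.047413 = GBP 441,718.62
GBP 441,718.62 ÷ 0.11142 = CNY 3,964,446.42
CNY 3,964,446.42 ÷ 8.2040 = EUR 483,233.35

EUR 483,233.35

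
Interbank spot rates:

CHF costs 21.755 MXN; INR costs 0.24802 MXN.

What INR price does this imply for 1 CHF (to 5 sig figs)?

1 CHF × 21.755 = 21.755 MXN
21.755 MXN ÷ 0.24802 = 87.7147 INR

CHF/INR = 87.715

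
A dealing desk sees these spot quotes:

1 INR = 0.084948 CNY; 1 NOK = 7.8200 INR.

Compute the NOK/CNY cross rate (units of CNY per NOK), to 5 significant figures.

NOK/CNY = 0.66429

1 NOK × 7.8200 = 7.82 INR
7.82 INR × 0.084948 = 0.664293 CNY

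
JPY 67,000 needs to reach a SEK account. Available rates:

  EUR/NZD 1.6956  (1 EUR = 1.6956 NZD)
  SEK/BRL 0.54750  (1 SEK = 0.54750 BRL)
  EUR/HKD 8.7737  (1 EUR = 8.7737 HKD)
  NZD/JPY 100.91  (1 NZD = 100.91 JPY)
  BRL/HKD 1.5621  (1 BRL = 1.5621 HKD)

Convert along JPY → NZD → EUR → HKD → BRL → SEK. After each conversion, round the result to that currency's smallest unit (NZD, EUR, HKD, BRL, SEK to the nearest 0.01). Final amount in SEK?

SEK 4,017.08

JPY 67,000 ÷ 100.91 = NZD 663.96
NZD 663.96 ÷ 1.6956 = EUR 391.58
EUR 391.58 × 8.7737 = HKD 3,435.61
HKD 3,435.61 ÷ 1.5621 = BRL 2,199.35
BRL 2,199.35 ÷ 0.54750 = SEK 4,017.08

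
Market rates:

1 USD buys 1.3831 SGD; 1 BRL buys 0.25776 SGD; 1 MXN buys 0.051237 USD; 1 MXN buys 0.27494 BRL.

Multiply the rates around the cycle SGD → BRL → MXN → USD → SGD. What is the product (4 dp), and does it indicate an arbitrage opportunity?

1.0000 (no arbitrage)

Around SGD → BRL → MXN → USD → SGD: 1 ÷ 0.25776 ÷ 0.27494 × 0.051237 × 1.3831 = 0.999963
Product ≈ 1 (deviation 0.004%, within rounding noise).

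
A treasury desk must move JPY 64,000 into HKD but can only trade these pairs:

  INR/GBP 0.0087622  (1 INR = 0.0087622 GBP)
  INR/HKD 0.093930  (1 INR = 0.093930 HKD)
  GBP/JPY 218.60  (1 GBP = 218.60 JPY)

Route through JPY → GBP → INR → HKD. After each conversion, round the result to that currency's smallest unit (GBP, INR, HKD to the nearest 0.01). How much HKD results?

HKD 3,138.47

JPY 64,000 ÷ 218.60 = GBP 292.77
GBP 292.77 ÷ 0.0087622 = INR 33,412.84
INR 33,412.84 × 0.093930 = HKD 3,138.47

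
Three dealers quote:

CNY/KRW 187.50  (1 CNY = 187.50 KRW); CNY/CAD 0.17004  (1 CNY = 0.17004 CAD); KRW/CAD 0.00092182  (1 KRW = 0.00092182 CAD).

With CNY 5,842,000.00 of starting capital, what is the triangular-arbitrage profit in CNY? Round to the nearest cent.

Profitable loop is CNY → KRW → CAD → CNY:
CNY 5,842,000.00 × 187.50 = KRW 1,095,375,000
KRW 1,095,375,000 × 0.00092182 = CAD 1,009,738.58
CAD 1,009,738.58 ÷ 0.17004 = CNY 5,938,241.49
Profit = CNY 5,938,241.49 − CNY 5,842,000.00

Profit: CNY 96,241.49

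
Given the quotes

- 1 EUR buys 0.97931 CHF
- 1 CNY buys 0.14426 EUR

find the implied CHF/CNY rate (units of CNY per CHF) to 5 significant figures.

1 CHF ÷ 0.97931 = 1.02113 EUR
1.02113 EUR ÷ 0.14426 = 7.07838 CNY

CHF/CNY = 7.0784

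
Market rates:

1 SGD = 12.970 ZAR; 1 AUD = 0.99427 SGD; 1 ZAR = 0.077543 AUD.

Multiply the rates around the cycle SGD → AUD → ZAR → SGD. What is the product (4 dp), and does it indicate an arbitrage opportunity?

Around SGD → AUD → ZAR → SGD: 1 ÷ 0.99427 ÷ 0.077543 ÷ 12.970 = 1.000030
Product ≈ 1 (deviation 0.003%, within rounding noise).

1.0000 (no arbitrage)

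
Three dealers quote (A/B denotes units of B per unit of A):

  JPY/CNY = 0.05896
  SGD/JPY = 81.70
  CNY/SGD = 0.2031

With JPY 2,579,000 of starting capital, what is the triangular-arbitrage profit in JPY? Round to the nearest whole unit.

Profit: JPY 57,100

Profitable loop is JPY → SGD → CNY → JPY:
JPY 2,579,000 ÷ 81.70 = SGD 31,566.71
SGD 31,566.71 ÷ 0.2031 = CNY 155,424.46
CNY 155,424.46 ÷ 0.05896 = JPY 2,636,100
Profit = JPY 2,636,100 − JPY 2,579,000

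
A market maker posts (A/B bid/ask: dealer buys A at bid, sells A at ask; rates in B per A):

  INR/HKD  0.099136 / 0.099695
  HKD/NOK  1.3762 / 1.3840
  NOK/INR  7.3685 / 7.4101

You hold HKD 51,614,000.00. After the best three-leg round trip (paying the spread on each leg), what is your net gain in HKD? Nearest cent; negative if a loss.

Net profit: HKD 273,118.18

Best loop HKD → NOK → INR → HKD:
HKD 51,614,000.00 × 1.3762 (sell HKD at bid) = NOK 71,031,186.80
NOK 71,031,186.80 × 7.3685 (sell NOK at bid) = INR 523,393,299.94
INR 523,393,299.94 × 0.099136 (sell INR at bid) = HKD 51,887,118.18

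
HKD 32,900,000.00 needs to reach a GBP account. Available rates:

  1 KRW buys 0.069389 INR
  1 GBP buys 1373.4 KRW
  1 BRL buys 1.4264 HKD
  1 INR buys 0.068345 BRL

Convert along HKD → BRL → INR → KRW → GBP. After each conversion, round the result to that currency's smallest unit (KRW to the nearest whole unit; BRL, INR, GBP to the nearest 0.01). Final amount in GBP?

GBP 3,541,279.03

HKD 32,900,000.00 ÷ 1.4264 = BRL 23,065,058.89
BRL 23,065,058.89 ÷ 0.068345 = INR 337,479,828.66
INR 337,479,828.66 ÷ 0.069389 = KRW 4,863,592,625
KRW 4,863,592,625 ÷ 1373.4 = GBP 3,541,279.03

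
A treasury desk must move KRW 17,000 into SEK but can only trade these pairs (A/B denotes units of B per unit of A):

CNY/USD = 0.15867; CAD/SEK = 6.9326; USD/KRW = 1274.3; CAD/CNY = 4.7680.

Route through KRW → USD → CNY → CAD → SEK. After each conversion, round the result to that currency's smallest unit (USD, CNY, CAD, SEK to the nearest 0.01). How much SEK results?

KRW 17,000 ÷ 1274.3 = USD 13.34
USD 13.34 ÷ 0.15867 = CNY 84.07
CNY 84.07 ÷ 4.7680 = CAD 17.63
CAD 17.63 × 6.9326 = SEK 122.22

SEK 122.22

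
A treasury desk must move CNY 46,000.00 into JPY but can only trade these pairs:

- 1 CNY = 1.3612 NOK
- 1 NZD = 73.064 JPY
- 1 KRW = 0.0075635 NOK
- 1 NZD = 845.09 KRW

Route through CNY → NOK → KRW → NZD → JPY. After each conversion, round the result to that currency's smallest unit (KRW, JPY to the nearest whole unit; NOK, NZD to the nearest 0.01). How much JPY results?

JPY 715,744

CNY 46,000.00 × 1.3612 = NOK 62,615.20
NOK 62,615.20 ÷ 0.0075635 = KRW 8,278,601
KRW 8,278,601 ÷ 845.09 = NZD 9,796.12
NZD 9,796.12 × 73.064 = JPY 715,744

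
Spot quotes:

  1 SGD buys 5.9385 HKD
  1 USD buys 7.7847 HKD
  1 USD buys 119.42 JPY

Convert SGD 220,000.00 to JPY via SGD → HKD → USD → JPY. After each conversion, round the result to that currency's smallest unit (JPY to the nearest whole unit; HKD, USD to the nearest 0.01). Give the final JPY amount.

SGD 220,000.00 × 5.9385 = HKD 1,306,470.00
HKD 1,306,470.00 ÷ 7.7847 = USD 167,825.35
USD 167,825.35 × 119.42 = JPY 20,041,703

JPY 20,041,703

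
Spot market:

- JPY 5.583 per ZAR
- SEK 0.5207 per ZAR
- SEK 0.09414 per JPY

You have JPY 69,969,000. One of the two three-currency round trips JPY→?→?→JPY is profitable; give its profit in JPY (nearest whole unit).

Profit: JPY 656,236

Profitable loop is JPY → SEK → ZAR → JPY:
JPY 69,969,000 × 0.09414 = SEK 6,586,881.66
SEK 6,586,881.66 ÷ 0.5207 = ZAR 12,650,051.20
ZAR 12,650,051.20 × 5.583 = JPY 70,625,236
Profit = JPY 70,625,236 − JPY 69,969,000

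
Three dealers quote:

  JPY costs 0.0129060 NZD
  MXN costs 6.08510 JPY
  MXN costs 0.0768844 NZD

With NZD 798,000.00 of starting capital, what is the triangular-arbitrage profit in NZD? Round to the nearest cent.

Profit: NZD 17,124.68

Profitable loop is NZD → MXN → JPY → NZD:
NZD 798,000.00 ÷ 0.0768844 = MXN 10,379,218.67
MXN 10,379,218.67 × 6.08510 = JPY 63,158,584
JPY 63,158,584 × 0.0129060 = NZD 815,124.68
Profit = NZD 815,124.68 − NZD 798,000.00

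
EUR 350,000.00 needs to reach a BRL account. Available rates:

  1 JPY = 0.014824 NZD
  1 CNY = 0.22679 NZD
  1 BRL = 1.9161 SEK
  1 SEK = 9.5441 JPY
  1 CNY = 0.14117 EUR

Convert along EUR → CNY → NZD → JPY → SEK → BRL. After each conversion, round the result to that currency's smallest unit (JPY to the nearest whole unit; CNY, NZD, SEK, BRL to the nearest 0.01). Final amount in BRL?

EUR 350,000.00 ÷ 0.14117 = CNY 2,479,280.30
CNY 2,479,280.30 × 0.22679 = NZD 562,275.98
NZD 562,275.98 ÷ 0.014824 = JPY 37,930,112
JPY 37,930,112 ÷ 9.5441 = SEK 3,974,194.74
SEK 3,974,194.74 ÷ 1.9161 = BRL 2,074,106.12

BRL 2,074,106.12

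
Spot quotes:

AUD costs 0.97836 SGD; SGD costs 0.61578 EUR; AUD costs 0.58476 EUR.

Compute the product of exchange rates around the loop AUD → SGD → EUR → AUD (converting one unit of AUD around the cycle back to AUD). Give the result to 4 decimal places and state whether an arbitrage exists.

Around AUD → SGD → EUR → AUD: 1 × 0.97836 × 0.61578 ÷ 0.58476 = 1.030259
Product > 1; profitable direction is AUD → SGD → EUR → AUD.

1.0303 (arbitrage exists)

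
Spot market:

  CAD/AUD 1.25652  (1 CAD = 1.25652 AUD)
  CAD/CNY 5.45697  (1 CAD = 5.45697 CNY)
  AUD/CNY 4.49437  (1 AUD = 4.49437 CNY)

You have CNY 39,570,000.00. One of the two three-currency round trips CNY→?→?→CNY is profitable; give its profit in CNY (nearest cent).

Profit: CNY 1,379,887.47

Profitable loop is CNY → CAD → AUD → CNY:
CNY 39,570,000.00 ÷ 5.45697 = CAD 7,251,276.81
CAD 7,251,276.81 × 1.25652 = AUD 9,111,374.33
AUD 9,111,374.33 × 4.49437 = CNY 40,949,887.47
Profit = CNY 40,949,887.47 − CNY 39,570,000.00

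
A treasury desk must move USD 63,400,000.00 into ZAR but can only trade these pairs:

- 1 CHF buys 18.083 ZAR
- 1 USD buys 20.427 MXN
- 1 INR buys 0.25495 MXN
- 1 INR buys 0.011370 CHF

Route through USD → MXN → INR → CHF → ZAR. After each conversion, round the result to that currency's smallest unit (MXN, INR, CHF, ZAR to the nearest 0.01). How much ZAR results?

ZAR 1,044,407,008.34

USD 63,400,000.00 × 20.427 = MXN 1,295,071,800.00
MXN 1,295,071,800.00 ÷ 0.25495 = INR 5,079,708,962.54
INR 5,079,708,962.54 × 0.011370 = CHF 57,756,290.90
CHF 57,756,290.90 × 18.083 = ZAR 1,044,407,008.34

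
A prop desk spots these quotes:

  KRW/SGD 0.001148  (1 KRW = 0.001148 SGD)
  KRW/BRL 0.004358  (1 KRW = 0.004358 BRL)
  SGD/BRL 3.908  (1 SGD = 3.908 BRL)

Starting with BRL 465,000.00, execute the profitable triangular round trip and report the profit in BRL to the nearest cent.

Profit: BRL 13,698.61

Profitable loop is BRL → KRW → SGD → BRL:
BRL 465,000.00 ÷ 0.004358 = KRW 106,700,321
KRW 106,700,321 × 0.001148 = SGD 122,491.97
SGD 122,491.97 × 3.908 = BRL 478,698.61
Profit = BRL 478,698.61 − BRL 465,000.00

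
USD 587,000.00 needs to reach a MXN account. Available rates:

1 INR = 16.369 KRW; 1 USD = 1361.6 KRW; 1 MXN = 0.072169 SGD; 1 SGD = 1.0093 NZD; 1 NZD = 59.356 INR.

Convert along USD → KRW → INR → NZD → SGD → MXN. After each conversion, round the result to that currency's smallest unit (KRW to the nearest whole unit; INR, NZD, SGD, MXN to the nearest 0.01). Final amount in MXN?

USD 587,000.00 × 1361.6 = KRW 799,259,200
KRW 799,259,200 ÷ 16.369 = INR 48,827,613.17
INR 48,827,613.17 ÷ 59.356 = NZD 822,623.04
NZD 822,623.04 ÷ 1.0093 = SGD 815,043.14
SGD 815,043.14 ÷ 0.072169 = MXN 11,293,535.17

MXN 11,293,535.17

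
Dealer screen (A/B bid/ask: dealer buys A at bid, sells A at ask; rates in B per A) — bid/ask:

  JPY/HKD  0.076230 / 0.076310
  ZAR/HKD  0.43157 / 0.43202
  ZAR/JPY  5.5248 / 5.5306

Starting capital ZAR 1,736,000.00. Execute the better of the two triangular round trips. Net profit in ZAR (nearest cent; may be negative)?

Net profit: ZAR 39,199.90

Best loop ZAR → HKD → JPY → ZAR:
ZAR 1,736,000.00 × 0.43157 (sell ZAR at bid) = HKD 749,205.52
HKD 749,205.52 ÷ 0.076310 (buy JPY at ask) = JPY 9,817,921
JPY 9,817,921 ÷ 5.5306 (buy ZAR at ask) = ZAR 1,775,199.90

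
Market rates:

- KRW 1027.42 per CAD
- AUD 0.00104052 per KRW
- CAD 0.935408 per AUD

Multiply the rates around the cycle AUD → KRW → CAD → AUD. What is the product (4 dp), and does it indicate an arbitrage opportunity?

Around AUD → KRW → CAD → AUD: 1 ÷ 0.00104052 ÷ 1027.42 ÷ 0.935408 = 1.000001
Product ≈ 1 (deviation 0.000%, within rounding noise).

1.0000 (no arbitrage)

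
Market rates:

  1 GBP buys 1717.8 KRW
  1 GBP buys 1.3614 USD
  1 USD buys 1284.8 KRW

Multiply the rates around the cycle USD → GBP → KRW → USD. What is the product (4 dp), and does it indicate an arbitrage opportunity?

0.9821 (arbitrage exists)

Around USD → GBP → KRW → USD: 1 ÷ 1.3614 × 1717.8 ÷ 1284.8 = 0.982090
Product < 1; profitable direction is USD → KRW → GBP → USD.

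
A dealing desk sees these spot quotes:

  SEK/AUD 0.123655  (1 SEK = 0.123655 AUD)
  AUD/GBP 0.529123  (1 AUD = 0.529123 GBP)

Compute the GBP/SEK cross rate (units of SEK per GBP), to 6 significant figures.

1 GBP ÷ 0.529123 = 1.88992 AUD
1.88992 AUD ÷ 0.123655 = 15.2838 SEK

GBP/SEK = 15.2838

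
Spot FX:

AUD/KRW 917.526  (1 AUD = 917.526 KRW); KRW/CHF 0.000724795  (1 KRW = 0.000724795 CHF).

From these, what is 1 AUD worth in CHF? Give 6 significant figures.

AUD/CHF = 0.665018

1 AUD × 917.526 = 917.526 KRW
917.526 KRW × 0.000724795 = 0.665018 CHF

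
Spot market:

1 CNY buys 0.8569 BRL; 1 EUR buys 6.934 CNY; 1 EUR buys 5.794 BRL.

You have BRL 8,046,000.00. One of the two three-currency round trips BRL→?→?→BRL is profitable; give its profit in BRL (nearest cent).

Profit: BRL 205,169.67

Profitable loop is BRL → EUR → CNY → BRL:
BRL 8,046,000.00 ÷ 5.794 = EUR 1,388,677.94
EUR 1,388,677.94 × 6.934 = CNY 9,629,092.85
CNY 9,629,092.85 × 0.8569 = BRL 8,251,169.67
Profit = BRL 8,251,169.67 − BRL 8,046,000.00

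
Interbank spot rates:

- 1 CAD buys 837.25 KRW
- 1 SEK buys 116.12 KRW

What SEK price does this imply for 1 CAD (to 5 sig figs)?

1 CAD × 837.25 = 837.25 KRW
837.25 KRW ÷ 116.12 = 7.21021 SEK

CAD/SEK = 7.2102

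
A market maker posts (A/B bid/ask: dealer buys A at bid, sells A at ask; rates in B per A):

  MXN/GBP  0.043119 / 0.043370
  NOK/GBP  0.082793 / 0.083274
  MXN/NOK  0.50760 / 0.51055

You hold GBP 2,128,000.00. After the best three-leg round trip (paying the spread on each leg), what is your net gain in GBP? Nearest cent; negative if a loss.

Best loop GBP → NOK → MXN → GBP:
GBP 2,128,000.00 ÷ 0.083274 (buy NOK at ask) = NOK 25,554,194.59
NOK 25,554,194.59 ÷ 0.51055 (buy MXN at ask) = MXN 50,052,285.94
MXN 50,052,285.94 × 0.043119 (sell MXN at bid) = GBP 2,158,204.52

Net profit: GBP 30,204.52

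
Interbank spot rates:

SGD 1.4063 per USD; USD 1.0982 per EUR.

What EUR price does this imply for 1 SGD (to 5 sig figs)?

SGD/EUR = 0.64750

1 SGD ÷ 1.4063 = 0.711086 USD
0.711086 USD ÷ 1.0982 = 0.647501 EUR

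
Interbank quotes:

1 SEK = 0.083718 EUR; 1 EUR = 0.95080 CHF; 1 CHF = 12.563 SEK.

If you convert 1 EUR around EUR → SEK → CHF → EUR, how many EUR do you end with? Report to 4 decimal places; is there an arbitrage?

1.0000 (no arbitrage)

Around EUR → SEK → CHF → EUR: 1 ÷ 0.083718 ÷ 12.563 ÷ 0.95080 = 0.999997
Product ≈ 1 (deviation 0.000%, within rounding noise).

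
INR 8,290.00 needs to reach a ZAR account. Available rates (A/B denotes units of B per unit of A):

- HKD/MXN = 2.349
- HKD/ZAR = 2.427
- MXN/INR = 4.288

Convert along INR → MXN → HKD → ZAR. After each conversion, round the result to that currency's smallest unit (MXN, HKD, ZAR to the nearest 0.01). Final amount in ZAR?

INR 8,290.00 ÷ 4.288 = MXN 1,933.30
MXN 1,933.30 ÷ 2.349 = HKD 823.03
HKD 823.03 × 2.427 = ZAR 1,997.49

ZAR 1,997.49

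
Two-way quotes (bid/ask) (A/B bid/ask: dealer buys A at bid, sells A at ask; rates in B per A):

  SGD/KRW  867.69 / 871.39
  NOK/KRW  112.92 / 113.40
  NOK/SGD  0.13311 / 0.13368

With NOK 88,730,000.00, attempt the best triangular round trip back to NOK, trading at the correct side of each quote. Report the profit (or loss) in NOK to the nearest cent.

Net profit: NOK 1,641,752.18

Best loop NOK → SGD → KRW → NOK:
NOK 88,730,000.00 × 0.13311 (sell NOK at bid) = SGD 11,810,850.30
SGD 11,810,850.30 × 867.69 (sell SGD at bid) = KRW 10,248,156,697
KRW 10,248,156,697 ÷ 113.40 (buy NOK at ask) = NOK 90,371,752.18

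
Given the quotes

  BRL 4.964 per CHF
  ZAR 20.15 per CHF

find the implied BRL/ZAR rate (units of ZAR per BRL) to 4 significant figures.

BRL/ZAR = 4.059

1 BRL ÷ 4.964 = 0.20145 CHF
0.20145 CHF × 20.15 = 4.05923 ZAR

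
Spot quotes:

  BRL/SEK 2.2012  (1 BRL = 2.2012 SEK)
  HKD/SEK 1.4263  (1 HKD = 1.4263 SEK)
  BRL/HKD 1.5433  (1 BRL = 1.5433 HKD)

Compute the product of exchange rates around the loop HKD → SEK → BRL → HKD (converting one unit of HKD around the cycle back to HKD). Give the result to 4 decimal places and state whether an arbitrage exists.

1.0000 (no arbitrage)

Around HKD → SEK → BRL → HKD: 1 × 1.4263 ÷ 2.2012 × 1.5433 = 1.000004
Product ≈ 1 (deviation 0.000%, within rounding noise).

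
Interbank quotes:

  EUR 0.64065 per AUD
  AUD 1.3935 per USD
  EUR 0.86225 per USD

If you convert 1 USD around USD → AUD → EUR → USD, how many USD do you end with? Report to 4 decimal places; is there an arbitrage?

1.0354 (arbitrage exists)

Around USD → AUD → EUR → USD: 1 × 1.3935 × 0.64065 ÷ 0.86225 = 1.035368
Product > 1; profitable direction is USD → AUD → EUR → USD.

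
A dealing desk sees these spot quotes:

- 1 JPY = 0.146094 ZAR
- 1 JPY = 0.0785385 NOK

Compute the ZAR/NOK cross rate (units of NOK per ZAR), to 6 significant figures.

1 ZAR ÷ 0.146094 = 6.84491 JPY
6.84491 JPY × 0.0785385 = 0.537589 NOK

ZAR/NOK = 0.537589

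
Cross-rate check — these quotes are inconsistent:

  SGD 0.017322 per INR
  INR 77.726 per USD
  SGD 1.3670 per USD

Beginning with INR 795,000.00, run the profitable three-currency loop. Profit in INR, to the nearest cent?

Profit: INR 12,181.67

Profitable loop is INR → USD → SGD → INR:
INR 795,000.00 ÷ 77.726 = USD 10,228.24
USD 10,228.24 × 1.3670 = SGD 13,982.00
SGD 13,982.00 ÷ 0.017322 = INR 807,181.67
Profit = INR 807,181.67 − INR 795,000.00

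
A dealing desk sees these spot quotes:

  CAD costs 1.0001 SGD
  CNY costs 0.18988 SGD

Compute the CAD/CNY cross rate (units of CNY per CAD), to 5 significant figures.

1 CAD × 1.0001 = 1.0001 SGD
1.0001 SGD ÷ 0.18988 = 5.26701 CNY

CAD/CNY = 5.2670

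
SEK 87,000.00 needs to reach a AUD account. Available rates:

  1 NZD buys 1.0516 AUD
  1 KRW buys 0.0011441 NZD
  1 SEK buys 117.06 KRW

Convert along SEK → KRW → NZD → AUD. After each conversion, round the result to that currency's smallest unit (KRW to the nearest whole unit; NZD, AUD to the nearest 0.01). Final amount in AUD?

AUD 12,253.00

SEK 87,000.00 × 117.06 = KRW 10,184,220
KRW 10,184,220 × 0.0011441 = NZD 11,651.77
NZD 11,651.77 × 1.0516 = AUD 12,253.00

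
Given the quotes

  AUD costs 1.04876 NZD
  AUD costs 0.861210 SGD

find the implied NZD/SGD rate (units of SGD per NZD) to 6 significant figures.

1 NZD ÷ 1.04876 = 0.953507 AUD
0.953507 AUD × 0.861210 = 0.82117 SGD

NZD/SGD = 0.821170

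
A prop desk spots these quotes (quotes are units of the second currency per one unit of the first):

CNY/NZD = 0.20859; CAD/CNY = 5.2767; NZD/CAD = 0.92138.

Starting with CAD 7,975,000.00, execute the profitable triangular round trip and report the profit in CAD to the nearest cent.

Profit: CAD 112,706.09

Profitable loop is CAD → CNY → NZD → CAD:
CAD 7,975,000.00 × 5.2767 = CNY 42,081,682.50
CNY 42,081,682.50 × 0.20859 = NZD 8,777,818.15
NZD 8,777,818.15 × 0.92138 = CAD 8,087,706.09
Profit = CAD 8,087,706.09 − CAD 7,975,000.00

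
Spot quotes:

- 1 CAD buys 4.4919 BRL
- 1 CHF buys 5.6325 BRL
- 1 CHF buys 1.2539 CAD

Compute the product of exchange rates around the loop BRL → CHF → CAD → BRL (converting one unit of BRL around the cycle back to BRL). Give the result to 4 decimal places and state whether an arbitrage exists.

Around BRL → CHF → CAD → BRL: 1 ÷ 5.6325 × 1.2539 × 4.4919 = 0.999981
Product ≈ 1 (deviation 0.002%, within rounding noise).

1.0000 (no arbitrage)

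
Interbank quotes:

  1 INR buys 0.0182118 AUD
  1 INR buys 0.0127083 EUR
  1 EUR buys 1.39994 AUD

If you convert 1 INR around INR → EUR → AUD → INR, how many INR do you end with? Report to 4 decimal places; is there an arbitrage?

0.9769 (arbitrage exists)

Around INR → EUR → AUD → INR: 1 × 0.0127083 × 1.39994 ÷ 0.0182118 = 0.976886
Product < 1; profitable direction is INR → AUD → EUR → INR.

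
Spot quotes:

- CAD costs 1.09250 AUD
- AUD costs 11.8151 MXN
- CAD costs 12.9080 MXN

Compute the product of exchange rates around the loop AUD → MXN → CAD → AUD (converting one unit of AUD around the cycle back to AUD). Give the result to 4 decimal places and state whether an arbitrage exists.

Around AUD → MXN → CAD → AUD: 1 × 11.8151 ÷ 12.9080 × 1.09250 = 1.000000
Product ≈ 1 (deviation 0.000%, within rounding noise).

1.0000 (no arbitrage)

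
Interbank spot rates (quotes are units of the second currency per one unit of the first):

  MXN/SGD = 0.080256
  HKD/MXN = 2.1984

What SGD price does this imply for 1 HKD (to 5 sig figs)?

1 HKD × 2.1984 = 2.1984 MXN
2.1984 MXN × 0.080256 = 0.176435 SGD

HKD/SGD = 0.17643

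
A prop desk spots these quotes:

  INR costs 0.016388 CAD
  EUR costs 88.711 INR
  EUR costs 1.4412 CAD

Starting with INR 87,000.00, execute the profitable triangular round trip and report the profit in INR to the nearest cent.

Profitable loop is INR → CAD → EUR → INR:
INR 87,000.00 × 0.016388 = CAD 1,425.76
CAD 1,425.76 ÷ 1.4412 = EUR 989.28
EUR 989.28 × 88.711 = INR 87,760.37
Profit = INR 87,760.37 − INR 87,000.00

Profit: INR 760.37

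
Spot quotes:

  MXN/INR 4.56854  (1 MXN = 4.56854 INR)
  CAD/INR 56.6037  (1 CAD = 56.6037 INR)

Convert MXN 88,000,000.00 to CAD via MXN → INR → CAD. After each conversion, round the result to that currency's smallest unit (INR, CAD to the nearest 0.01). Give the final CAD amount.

CAD 7,102,566.09

MXN 88,000,000.00 × 4.56854 = INR 402,031,520.00
INR 402,031,520.00 ÷ 56.6037 = CAD 7,102,566.09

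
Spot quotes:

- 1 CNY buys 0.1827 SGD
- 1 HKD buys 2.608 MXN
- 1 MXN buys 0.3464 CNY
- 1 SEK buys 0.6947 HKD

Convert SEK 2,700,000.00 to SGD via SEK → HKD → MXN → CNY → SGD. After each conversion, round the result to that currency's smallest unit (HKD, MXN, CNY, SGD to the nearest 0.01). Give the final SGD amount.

SEK 2,700,000.00 × 0.6947 = HKD 1,875,690.00
HKD 1,875,690.00 × 2.608 = MXN 4,891,799.52
MXN 4,891,799.52 × 0.3464 = CNY 1,694,519.35
CNY 1,694,519.35 × 0.1827 = SGD 309,588.69

SGD 309,588.69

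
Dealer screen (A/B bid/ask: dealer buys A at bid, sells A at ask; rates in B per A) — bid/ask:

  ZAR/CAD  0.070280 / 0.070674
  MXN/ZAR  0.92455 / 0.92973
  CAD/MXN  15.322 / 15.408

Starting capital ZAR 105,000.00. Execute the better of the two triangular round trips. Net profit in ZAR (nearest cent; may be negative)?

Best loop ZAR → CAD → MXN → ZAR:
ZAR 105,000.00 × 0.070280 (sell ZAR at bid) = CAD 7,379.40
CAD 7,379.40 × 15.322 (sell CAD at bid) = MXN 113,067.17
MXN 113,067.17 × 0.92455 (sell MXN at bid) = ZAR 104,536.25

Net result: ZAR -463.75 (no profitable arbitrage after spreads)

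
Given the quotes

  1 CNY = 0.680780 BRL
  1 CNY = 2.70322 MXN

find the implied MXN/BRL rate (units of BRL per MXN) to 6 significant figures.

MXN/BRL = 0.251840

1 MXN ÷ 2.70322 = 0.369929 CNY
0.369929 CNY × 0.680780 = 0.25184 BRL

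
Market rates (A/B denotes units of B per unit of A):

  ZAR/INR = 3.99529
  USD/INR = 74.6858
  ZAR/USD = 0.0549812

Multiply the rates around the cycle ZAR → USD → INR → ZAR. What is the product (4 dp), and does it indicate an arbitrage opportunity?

1.0278 (arbitrage exists)

Around ZAR → USD → INR → ZAR: 1 × 0.0549812 × 74.6858 ÷ 3.99529 = 1.027789
Product > 1; profitable direction is ZAR → USD → INR → ZAR.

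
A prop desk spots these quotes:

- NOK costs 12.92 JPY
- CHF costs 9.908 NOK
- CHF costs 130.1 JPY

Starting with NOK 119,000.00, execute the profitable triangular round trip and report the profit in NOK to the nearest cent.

Profitable loop is NOK → CHF → JPY → NOK:
NOK 119,000.00 ÷ 9.908 = CHF 12,010.50
CHF 12,010.50 × 130.1 = JPY 1,562,566
JPY 1,562,566 ÷ 12.92 = NOK 120,941.61
Profit = NOK 120,941.61 − NOK 119,000.00

Profit: NOK 1,941.61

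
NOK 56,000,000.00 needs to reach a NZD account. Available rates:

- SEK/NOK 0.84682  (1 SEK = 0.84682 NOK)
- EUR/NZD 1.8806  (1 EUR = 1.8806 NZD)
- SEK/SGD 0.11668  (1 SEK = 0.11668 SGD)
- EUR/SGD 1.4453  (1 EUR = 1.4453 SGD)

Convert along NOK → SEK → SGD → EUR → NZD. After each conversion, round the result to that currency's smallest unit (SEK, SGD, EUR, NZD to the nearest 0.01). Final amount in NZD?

NZD 10,039,955.08

NOK 56,000,000.00 ÷ 0.84682 = SEK 66,129,756.03
SEK 66,129,756.03 × 0.11668 = SGD 7,716,019.93
SGD 7,716,019.93 ÷ 1.4453 = EUR 5,338,697.80
EUR 5,338,697.80 × 1.8806 = NZD 10,039,955.08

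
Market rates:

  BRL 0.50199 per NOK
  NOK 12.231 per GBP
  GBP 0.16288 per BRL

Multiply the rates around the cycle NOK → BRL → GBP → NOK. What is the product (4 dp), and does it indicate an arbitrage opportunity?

1.0001 (no arbitrage)

Around NOK → BRL → GBP → NOK: 1 × 0.50199 × 0.16288 × 12.231 = 1.000057
Product ≈ 1 (deviation 0.006%, within rounding noise).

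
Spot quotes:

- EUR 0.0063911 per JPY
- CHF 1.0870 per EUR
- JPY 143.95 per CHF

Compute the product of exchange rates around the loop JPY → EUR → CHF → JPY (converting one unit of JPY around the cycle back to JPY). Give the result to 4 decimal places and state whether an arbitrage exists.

1.0000 (no arbitrage)

Around JPY → EUR → CHF → JPY: 1 × 0.0063911 × 1.0870 × 143.95 = 1.000039
Product ≈ 1 (deviation 0.004%, within rounding noise).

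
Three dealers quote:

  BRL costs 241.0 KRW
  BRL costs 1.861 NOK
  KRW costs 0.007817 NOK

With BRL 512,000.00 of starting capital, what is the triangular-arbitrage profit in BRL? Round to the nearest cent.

Profit: BRL 6,299.44

Profitable loop is BRL → KRW → NOK → BRL:
BRL 512,000.00 × 241.0 = KRW 123,392,000
KRW 123,392,000 × 0.007817 = NOK 964,555.26
NOK 964,555.26 ÷ 1.861 = BRL 518,299.44
Profit = BRL 518,299.44 − BRL 512,000.00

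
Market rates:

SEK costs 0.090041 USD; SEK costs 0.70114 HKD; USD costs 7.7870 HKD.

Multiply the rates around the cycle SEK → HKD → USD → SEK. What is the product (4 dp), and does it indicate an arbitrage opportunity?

Around SEK → HKD → USD → SEK: 1 × 0.70114 ÷ 7.7870 ÷ 0.090041 = 0.999987
Product ≈ 1 (deviation 0.001%, within rounding noise).

1.0000 (no arbitrage)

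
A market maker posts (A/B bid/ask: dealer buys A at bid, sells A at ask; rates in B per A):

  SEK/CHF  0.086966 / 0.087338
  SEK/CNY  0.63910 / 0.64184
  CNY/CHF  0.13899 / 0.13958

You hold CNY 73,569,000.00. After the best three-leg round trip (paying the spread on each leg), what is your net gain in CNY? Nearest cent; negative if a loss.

Net profit: CNY 1,255,527.45

Best loop CNY → CHF → SEK → CNY:
CNY 73,569,000.00 × 0.13899 (sell CNY at bid) = CHF 10,225,355.31
CHF 10,225,355.31 ÷ 0.087338 (buy SEK at ask) = SEK 117,077,965.03
SEK 117,077,965.03 × 0.63910 (sell SEK at bid) = CNY 74,824,527.45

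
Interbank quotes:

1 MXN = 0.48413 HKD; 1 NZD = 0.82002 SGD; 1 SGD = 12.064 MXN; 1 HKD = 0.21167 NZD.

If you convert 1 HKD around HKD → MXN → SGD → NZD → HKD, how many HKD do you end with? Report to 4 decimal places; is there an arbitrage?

0.9864 (arbitrage exists)

Around HKD → MXN → SGD → NZD → HKD: 1 ÷ 0.48413 ÷ 12.064 ÷ 0.82002 ÷ 0.21167 = 0.986422
Product < 1; profitable direction is HKD → NZD → SGD → MXN → HKD.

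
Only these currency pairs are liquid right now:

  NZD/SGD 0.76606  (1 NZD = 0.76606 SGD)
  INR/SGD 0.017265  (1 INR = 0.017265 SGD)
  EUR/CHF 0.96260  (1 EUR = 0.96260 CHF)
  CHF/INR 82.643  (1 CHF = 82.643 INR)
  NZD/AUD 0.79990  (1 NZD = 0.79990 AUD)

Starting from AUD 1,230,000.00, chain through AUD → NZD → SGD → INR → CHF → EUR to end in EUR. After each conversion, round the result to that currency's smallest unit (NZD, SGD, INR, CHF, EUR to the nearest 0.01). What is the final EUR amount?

EUR 857,657.10

AUD 1,230,000.00 ÷ 0.79990 = NZD 1,537,692.21
NZD 1,537,692.21 × 0.76606 = SGD 1,177,964.49
SGD 1,177,964.49 ÷ 0.017265 = INR 68,228,467.42
INR 68,228,467.42 ÷ 82.643 = CHF 825,580.72
CHF 825,580.72 ÷ 0.96260 = EUR 857,657.10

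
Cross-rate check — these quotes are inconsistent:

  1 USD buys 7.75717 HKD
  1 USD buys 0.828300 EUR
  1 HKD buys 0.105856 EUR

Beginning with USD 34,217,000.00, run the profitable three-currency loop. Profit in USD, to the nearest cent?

Profit: USD 298,232.46

Profitable loop is USD → EUR → HKD → USD:
USD 34,217,000.00 × 0.828300 = EUR 28,341,941.10
EUR 28,341,941.10 ÷ 0.105856 = HKD 267,740,525.81
HKD 267,740,525.81 ÷ 7.75717 = USD 34,515,232.46
Profit = USD 34,515,232.46 − USD 34,217,000.00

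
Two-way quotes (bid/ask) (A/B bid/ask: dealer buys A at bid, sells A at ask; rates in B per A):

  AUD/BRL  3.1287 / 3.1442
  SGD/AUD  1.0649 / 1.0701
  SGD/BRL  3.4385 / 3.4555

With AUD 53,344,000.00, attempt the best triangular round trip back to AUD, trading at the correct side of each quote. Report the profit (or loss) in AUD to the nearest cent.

Net profit: AUD 1,171,510.01

Best loop AUD → SGD → BRL → AUD:
AUD 53,344,000.00 ÷ 1.0701 (buy SGD at ask) = SGD 49,849,546.77
SGD 49,849,546.77 × 3.4385 (sell SGD at bid) = BRL 171,407,666.57
BRL 171,407,666.57 ÷ 3.1442 (buy AUD at ask) = AUD 54,515,510.01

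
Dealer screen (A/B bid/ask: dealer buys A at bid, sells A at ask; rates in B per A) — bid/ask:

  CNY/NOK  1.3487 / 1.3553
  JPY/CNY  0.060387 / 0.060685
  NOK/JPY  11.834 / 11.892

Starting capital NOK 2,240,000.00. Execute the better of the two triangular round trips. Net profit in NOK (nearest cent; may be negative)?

Best loop NOK → CNY → JPY → NOK:
NOK 2,240,000.00 ÷ 1.3553 (buy CNY at ask) = CNY 1,652,770.60
CNY 1,652,770.60 ÷ 0.060685 (buy JPY at ask) = JPY 27,235,241
JPY 27,235,241 ÷ 11.892 (buy NOK at ask) = NOK 2,290,215.36

Net profit: NOK 50,215.36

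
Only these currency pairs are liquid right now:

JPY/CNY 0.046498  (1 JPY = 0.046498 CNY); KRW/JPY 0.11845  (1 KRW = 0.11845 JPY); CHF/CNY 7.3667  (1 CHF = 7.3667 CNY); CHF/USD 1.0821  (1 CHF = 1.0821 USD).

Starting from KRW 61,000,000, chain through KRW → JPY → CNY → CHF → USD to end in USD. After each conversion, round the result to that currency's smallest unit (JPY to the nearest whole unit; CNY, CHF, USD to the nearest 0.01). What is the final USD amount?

KRW 61,000,000 × 0.11845 = JPY 7,225,450
JPY 7,225,450 × 0.046498 = CNY 335,968.97
CNY 335,968.97 ÷ 7.3667 = CHF 45,606.44
CHF 45,606.44 × 1.0821 = USD 49,350.73

USD 49,350.73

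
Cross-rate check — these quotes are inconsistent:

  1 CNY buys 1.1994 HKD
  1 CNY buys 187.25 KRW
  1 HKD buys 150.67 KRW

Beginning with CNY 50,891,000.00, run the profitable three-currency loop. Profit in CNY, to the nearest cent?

Profitable loop is CNY → KRW → HKD → CNY:
CNY 50,891,000.00 × 187.25 = KRW 9,529,339,750
KRW 9,529,339,750 ÷ 150.67 = HKD 63,246,430.94
HKD 63,246,430.94 ÷ 1.1994 = CNY 52,731,724.98
Profit = CNY 52,731,724.98 − CNY 50,891,000.00

Profit: CNY 1,840,724.98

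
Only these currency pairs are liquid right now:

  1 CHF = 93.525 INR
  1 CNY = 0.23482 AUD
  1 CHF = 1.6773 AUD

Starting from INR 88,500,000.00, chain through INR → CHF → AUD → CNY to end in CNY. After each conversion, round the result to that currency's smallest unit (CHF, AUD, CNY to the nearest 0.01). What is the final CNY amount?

INR 88,500,000.00 ÷ 93.525 = CHF 946,271.05
CHF 946,271.05 × 1.6773 = AUD 1,587,180.43
AUD 1,587,180.43 ÷ 0.23482 = CNY 6,759,136.49

CNY 6,759,136.49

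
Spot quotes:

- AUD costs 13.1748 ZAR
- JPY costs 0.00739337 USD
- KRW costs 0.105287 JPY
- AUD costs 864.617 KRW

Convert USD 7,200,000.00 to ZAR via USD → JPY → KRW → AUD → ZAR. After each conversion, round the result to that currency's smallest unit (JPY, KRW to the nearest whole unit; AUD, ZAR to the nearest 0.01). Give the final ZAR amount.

ZAR 140,940,421.19

USD 7,200,000.00 ÷ 0.00739337 = JPY 973,845,486
JPY 973,845,486 ÷ 0.105287 = KRW 9,249,437,119
KRW 9,249,437,119 ÷ 864.617 = AUD 10,697,727.57
AUD 10,697,727.57 × 13.1748 = ZAR 140,940,421.19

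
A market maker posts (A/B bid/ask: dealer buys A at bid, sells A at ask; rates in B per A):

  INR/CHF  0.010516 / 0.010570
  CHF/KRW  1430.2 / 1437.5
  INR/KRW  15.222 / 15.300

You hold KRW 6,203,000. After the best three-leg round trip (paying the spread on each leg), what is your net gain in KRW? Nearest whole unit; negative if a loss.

Best loop KRW → CHF → INR → KRW:
KRW 6,203,000 ÷ 1437.5 (buy CHF at ask) = CHF 4,315.13
CHF 4,315.13 ÷ 0.010570 (buy INR at ask) = INR 408,243.18
INR 408,243.18 × 15.222 (sell INR at bid) = KRW 6,214,278

Net profit: KRW 11,278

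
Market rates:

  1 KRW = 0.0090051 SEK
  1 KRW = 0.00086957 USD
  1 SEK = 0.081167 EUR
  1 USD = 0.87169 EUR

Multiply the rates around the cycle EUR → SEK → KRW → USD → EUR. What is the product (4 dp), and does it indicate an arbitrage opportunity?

1.0370 (arbitrage exists)

Around EUR → SEK → KRW → USD → EUR: 1 ÷ 0.081167 ÷ 0.0090051 × 0.00086957 × 0.87169 = 1.037047
Product > 1; profitable direction is EUR → SEK → KRW → USD → EUR.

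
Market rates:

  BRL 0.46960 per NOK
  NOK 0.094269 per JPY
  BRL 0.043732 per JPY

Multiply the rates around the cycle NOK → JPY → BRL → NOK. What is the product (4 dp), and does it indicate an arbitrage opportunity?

Around NOK → JPY → BRL → NOK: 1 ÷ 0.094269 × 0.043732 ÷ 0.46960 = 0.987876
Product < 1; profitable direction is NOK → BRL → JPY → NOK.

0.9879 (arbitrage exists)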